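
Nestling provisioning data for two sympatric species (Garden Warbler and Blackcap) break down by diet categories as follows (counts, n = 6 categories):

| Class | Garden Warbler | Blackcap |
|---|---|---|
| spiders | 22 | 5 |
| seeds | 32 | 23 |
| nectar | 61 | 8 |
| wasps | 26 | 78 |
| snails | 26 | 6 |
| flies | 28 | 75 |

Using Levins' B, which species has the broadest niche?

Proportions for Garden Warbler (n=195): 22/195=0.1128, 32/195=0.1641, 61/195=0.3128, 26/195=0.1333, 26/195=0.1333, 28/195=0.1436
Proportions for Blackcap (n=195): 5/195=0.0256, 23/195=0.1179, 8/195=0.0410, 78/195=0.4000, 6/195=0.0308, 75/195=0.3846
Σp_Warbᵢ² = 0.1128² + 0.1641² + 0.3128² + 0.1333² + 0.1333² + 0.1436² = 0.012724 + 0.026929 + 0.097844 + 0.017769 + 0.017769 + 0.020621 = 0.193656
B_Warb = 1 / 0.193656 = 5.1638
Σp_Blacᵢ² = 0.0256² + 0.1179² + 0.0410² + 0.4000² + 0.0308² + 0.3846² = 0.000655 + 0.013900 + 0.001681 + 0.160000 + 0.000949 + 0.147917 = 0.325102
B_Blac = 1 / 0.325102 = 3.0760
Highest B → broadest niche (most generalist): Garden Warbler (B = 5.16).

Garden Warbler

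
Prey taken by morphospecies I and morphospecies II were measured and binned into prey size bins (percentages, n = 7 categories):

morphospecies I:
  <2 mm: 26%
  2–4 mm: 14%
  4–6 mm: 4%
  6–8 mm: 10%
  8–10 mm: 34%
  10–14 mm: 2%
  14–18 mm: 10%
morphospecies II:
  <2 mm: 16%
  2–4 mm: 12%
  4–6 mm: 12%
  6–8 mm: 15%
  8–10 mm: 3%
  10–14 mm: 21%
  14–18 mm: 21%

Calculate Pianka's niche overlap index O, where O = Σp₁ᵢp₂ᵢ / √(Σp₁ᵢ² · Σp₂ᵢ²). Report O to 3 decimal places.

Convert percentages to proportions (divide by 100).
Σ p₁ᵢp₂ᵢ = 0.0416 + 0.0168 + 0.0048 + 0.0150 + 0.0102 + 0.0042 + 0.0210 = 0.1136
Σp_1ᵢ² = 0.26² + 0.14² + 0.04² + 0.10² + 0.34² + 0.02² + 0.10² = 0.0676 + 0.0196 + 0.0016 + 0.0100 + 0.1156 + 0.0004 + 0.0100 = 0.2248
Σp_2ᵢ² = 0.16² + 0.12² + 0.12² + 0.15² + 0.03² + 0.21² + 0.21² = 0.0256 + 0.0144 + 0.0144 + 0.0225 + 0.0009 + 0.0441 + 0.0441 = 0.1660
O = 0.1136 / √(0.2248 × 0.1660) = 0.1136 / 0.193176 = 0.58806

0.588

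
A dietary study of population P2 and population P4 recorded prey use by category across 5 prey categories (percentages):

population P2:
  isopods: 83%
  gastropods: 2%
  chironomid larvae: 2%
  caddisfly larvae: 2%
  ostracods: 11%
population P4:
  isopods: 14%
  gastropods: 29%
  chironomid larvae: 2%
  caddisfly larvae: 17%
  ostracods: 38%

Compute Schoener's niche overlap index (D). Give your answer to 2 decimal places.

Convert percentages to proportions (divide by 100).
Σ|p₁ᵢ − p₂ᵢ| = 0.69 + 0.27 + 0.00 + 0.15 + 0.27 = 1.38
D = 1 − ½ × 1.38 = 1 − 0.690 = 0.3100

0.31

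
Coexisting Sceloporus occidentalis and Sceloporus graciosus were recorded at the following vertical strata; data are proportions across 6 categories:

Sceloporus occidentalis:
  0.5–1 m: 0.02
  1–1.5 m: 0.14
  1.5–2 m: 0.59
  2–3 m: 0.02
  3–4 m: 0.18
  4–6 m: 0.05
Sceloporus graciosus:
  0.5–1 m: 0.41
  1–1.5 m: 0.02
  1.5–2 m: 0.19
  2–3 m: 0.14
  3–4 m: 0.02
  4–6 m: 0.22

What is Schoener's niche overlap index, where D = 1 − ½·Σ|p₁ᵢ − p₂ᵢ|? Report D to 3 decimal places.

0.320

Σ|p₁ᵢ − p₂ᵢ| = 0.39 + 0.12 + 0.40 + 0.12 + 0.16 + 0.17 = 1.36
D = 1 − ½ × 1.36 = 1 − 0.680 = 0.32000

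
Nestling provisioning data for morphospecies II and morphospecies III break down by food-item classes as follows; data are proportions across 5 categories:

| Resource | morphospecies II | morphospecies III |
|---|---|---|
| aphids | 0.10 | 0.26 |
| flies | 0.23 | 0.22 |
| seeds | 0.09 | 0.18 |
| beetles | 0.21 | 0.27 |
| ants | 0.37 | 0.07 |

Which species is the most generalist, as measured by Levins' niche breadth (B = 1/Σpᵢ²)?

morphospecies III

Σp_IIᵢ² = 0.10² + 0.23² + 0.09² + 0.21² + 0.37² = 0.0100 + 0.0529 + 0.0081 + 0.0441 + 0.1369 = 0.2520
B_II = 1 / 0.2520 = 3.9683
Σp_IIIᵢ² = 0.26² + 0.22² + 0.18² + 0.27² + 0.07² = 0.0676 + 0.0484 + 0.0324 + 0.0729 + 0.0049 = 0.2262
B_III = 1 / 0.2262 = 4.4209
Highest B → broadest niche (most generalist): morphospecies III (B = 4.42).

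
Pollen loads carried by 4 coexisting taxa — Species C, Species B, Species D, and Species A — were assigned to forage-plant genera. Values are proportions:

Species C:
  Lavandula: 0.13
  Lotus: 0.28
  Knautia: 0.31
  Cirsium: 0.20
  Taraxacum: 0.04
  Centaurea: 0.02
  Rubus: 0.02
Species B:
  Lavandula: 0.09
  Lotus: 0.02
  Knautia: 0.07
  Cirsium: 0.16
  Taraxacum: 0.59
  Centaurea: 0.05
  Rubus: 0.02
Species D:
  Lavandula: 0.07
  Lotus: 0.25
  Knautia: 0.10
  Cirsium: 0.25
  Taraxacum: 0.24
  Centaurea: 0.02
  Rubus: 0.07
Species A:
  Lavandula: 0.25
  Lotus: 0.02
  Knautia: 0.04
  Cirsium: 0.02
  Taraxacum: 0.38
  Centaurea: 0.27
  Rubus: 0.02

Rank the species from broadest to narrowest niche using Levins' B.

Species D > Species C > Species A > Species B

Σp_Cᵢ² = 0.13² + 0.28² + 0.31² + 0.20² + 0.04² + 0.02² + 0.02² = 0.0169 + 0.0784 + 0.0961 + 0.0400 + 0.0016 + 0.0004 + 0.0004 = 0.2338
B_C = 1 / 0.2338 = 4.2772
Σp_Bᵢ² = 0.09² + 0.02² + 0.07² + 0.16² + 0.59² + 0.05² + 0.02² = 0.0081 + 0.0004 + 0.0049 + 0.0256 + 0.3481 + 0.0025 + 0.0004 = 0.3900
B_B = 1 / 0.3900 = 2.5641
Σp_Dᵢ² = 0.07² + 0.25² + 0.10² + 0.25² + 0.24² + 0.02² + 0.07² = 0.0049 + 0.0625 + 0.0100 + 0.0625 + 0.0576 + 0.0004 + 0.0049 = 0.2028
B_D = 1 / 0.2028 = 4.9310
Σp_Aᵢ² = 0.25² + 0.02² + 0.04² + 0.02² + 0.38² + 0.27² + 0.02² = 0.0625 + 0.0004 + 0.0016 + 0.0004 + 0.1444 + 0.0729 + 0.0004 = 0.2826
B_A = 1 / 0.2826 = 3.5386
Ranking by B (broadest → narrowest): Species D (4.93) > Species C (4.28) > Species A (3.54) > Species B (2.56)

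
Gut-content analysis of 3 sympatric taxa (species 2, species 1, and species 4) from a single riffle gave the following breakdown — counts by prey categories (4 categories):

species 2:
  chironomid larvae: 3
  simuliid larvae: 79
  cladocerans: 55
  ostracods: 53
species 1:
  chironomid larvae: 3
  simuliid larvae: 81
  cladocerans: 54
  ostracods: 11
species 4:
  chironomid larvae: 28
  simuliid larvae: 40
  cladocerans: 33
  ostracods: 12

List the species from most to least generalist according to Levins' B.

Proportions for species 2 (n=190): 3/190=0.0158, 79/190=0.4158, 55/190=0.2895, 53/190=0.2789
Proportions for species 1 (n=149): 3/149=0.0201, 81/149=0.5436, 54/149=0.3624, 11/149=0.0738
Proportions for species 4 (n=113): 28/113=0.2478, 40/113=0.3540, 33/113=0.2920, 12/113=0.1062
Σp_2ᵢ² = 0.0158² + 0.4158² + 0.2895² + 0.2789² = 0.000250 + 0.172890 + 0.083810 + 0.077785 = 0.334735
B_2 = 1 / 0.334735 = 2.9874
Σp_1ᵢ² = 0.0201² + 0.5436² + 0.3624² + 0.0738² = 0.000404 + 0.295501 + 0.131334 + 0.005446 = 0.432685
B_1 = 1 / 0.432685 = 2.3112
Σp_4ᵢ² = 0.2478² + 0.3540² + 0.2920² + 0.1062² = 0.061405 + 0.125316 + 0.085264 + 0.011278 = 0.283263
B_4 = 1 / 0.283263 = 3.5303
Ranking by B (broadest → narrowest): species 4 (3.53) > species 2 (2.99) > species 1 (2.31)

species 4 > species 2 > species 1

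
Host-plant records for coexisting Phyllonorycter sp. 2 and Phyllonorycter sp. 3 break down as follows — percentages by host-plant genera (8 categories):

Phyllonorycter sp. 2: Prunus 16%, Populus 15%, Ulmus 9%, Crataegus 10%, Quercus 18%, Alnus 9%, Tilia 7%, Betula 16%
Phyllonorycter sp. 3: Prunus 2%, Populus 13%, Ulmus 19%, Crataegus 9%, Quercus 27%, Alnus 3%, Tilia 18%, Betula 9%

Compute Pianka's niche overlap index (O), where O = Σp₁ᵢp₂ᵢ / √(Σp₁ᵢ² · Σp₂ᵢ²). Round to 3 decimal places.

0.818

Convert percentages to proportions (divide by 100).
Σ p₁ᵢp₂ᵢ = 0.0032 + 0.0195 + 0.0171 + 0.0090 + 0.0486 + 0.0027 + 0.0126 + 0.0144 = 0.1271
Σp_1ᵢ² = 0.16² + 0.15² + 0.09² + 0.10² + 0.18² + 0.09² + 0.07² + 0.16² = 0.0256 + 0.0225 + 0.0081 + 0.0100 + 0.0324 + 0.0081 + 0.0049 + 0.0256 = 0.1372
Σp_2ᵢ² = 0.02² + 0.13² + 0.19² + 0.09² + 0.27² + 0.03² + 0.18² + 0.09² = 0.0004 + 0.0169 + 0.0361 + 0.0081 + 0.0729 + 0.0009 + 0.0324 + 0.0081 = 0.1758
O = 0.1271 / √(0.1372 × 0.1758) = 0.1271 / 0.155305 = 0.81839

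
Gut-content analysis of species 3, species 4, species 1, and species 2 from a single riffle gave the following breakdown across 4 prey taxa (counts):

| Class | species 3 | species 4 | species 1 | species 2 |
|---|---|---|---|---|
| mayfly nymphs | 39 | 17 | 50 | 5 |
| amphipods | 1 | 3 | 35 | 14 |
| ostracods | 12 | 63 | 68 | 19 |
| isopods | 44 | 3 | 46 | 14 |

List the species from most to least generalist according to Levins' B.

Proportions for species 3 (n=96): 39/96=0.4063, 1/96=0.0104, 12/96=0.1250, 44/96=0.4583
Proportions for species 4 (n=86): 17/86=0.1977, 3/86=0.0349, 63/86=0.7326, 3/86=0.0349
Proportions for species 1 (n=199): 50/199=0.2513, 35/199=0.1759, 68/199=0.3417, 46/199=0.2312
Proportions for species 2 (n=52): 5/52=0.0962, 14/52=0.2692, 19/52=0.3654, 14/52=0.2692
Σp_3ᵢ² = 0.4063² + 0.0104² + 0.1250² + 0.4583² = 0.165080 + 0.000108 + 0.015625 + 0.210039 = 0.390852
B_3 = 1 / 0.390852 = 2.5585
Σp_4ᵢ² = 0.1977² + 0.0349² + 0.7326² + 0.0349² = 0.039085 + 0.001218 + 0.536703 + 0.001218 = 0.578224
B_4 = 1 / 0.578224 = 1.7294
Σp_1ᵢ² = 0.2513² + 0.1759² + 0.3417² + 0.2312² = 0.063152 + 0.030941 + 0.116759 + 0.053453 = 0.264305
B_1 = 1 / 0.264305 = 3.7835
Σp_2ᵢ² = 0.0962² + 0.2692² + 0.3654² + 0.2692² = 0.009254 + 0.072469 + 0.133517 + 0.072469 = 0.287709
B_2 = 1 / 0.287709 = 3.4757
Ranking by B (broadest → narrowest): species 1 (3.78) > species 2 (3.48) > species 3 (2.56) > species 4 (1.73)

species 1 > species 2 > species 3 > species 4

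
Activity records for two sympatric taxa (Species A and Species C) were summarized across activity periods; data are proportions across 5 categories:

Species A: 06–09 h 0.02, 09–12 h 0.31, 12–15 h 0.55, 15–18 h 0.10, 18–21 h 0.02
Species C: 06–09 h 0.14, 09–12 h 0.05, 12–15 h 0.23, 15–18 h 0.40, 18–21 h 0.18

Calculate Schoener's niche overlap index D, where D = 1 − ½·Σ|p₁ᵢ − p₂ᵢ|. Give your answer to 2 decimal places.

Σ|p₁ᵢ − p₂ᵢ| = 0.12 + 0.26 + 0.32 + 0.30 + 0.16 = 1.16
D = 1 − ½ × 1.16 = 1 − 0.580 = 0.4200

0.42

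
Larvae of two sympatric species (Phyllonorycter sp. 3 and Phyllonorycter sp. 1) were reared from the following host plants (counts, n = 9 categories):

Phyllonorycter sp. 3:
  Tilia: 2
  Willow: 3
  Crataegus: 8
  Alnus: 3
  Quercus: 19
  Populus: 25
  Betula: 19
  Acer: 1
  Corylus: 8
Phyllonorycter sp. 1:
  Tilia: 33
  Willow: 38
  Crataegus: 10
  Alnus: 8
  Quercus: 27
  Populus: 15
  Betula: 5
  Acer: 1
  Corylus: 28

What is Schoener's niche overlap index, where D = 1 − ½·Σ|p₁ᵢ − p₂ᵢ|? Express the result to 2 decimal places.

0.53

Proportions for Phyllonorycter sp. 3 (n=88): 2/88=0.0227, 3/88=0.0341, 8/88=0.0909, 3/88=0.0341, 19/88=0.2159, 25/88=0.2841, 19/88=0.2159, 1/88=0.0114, 8/88=0.0909
Proportions for Phyllonorycter sp. 1 (n=165): 33/165=0.2000, 38/165=0.2303, 10/165=0.0606, 8/165=0.0485, 27/165=0.1636, 15/165=0.0909, 5/165=0.0303, 1/165=0.0061, 28/165=0.1697
Σ|p₁ᵢ − p₂ᵢ| = 0.1773 + 0.1962 + 0.0303 + 0.0144 + 0.0523 + 0.1932 + 0.1856 + 0.0053 + 0.0788 = 0.9334
D = 1 − ½ × 0.9334 = 1 − 0.46670 = 0.53330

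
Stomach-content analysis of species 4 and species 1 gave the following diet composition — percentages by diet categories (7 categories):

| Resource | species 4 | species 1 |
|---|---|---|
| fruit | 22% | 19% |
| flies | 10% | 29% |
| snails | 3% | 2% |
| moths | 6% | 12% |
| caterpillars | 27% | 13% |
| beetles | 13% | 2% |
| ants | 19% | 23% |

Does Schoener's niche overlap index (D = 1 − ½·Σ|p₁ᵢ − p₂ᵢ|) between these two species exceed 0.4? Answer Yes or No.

Convert percentages to proportions (divide by 100).
Σ|p₁ᵢ − p₂ᵢ| = 0.03 + 0.19 + 0.01 + 0.06 + 0.14 + 0.11 + 0.04 = 0.58
D = 1 − ½ × 0.58 = 1 − 0.290 = 0.7100
D = 0.7100 > 0.4 → Yes.

Yes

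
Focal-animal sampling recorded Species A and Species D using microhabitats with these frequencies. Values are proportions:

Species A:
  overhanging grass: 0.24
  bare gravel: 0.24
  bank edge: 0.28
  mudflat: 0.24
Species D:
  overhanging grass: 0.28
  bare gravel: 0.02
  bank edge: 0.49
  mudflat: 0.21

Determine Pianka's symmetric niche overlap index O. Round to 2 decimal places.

0.86

Σ p₁ᵢp₂ᵢ = 0.0672 + 0.0048 + 0.1372 + 0.0504 = 0.2596
Σp_1ᵢ² = 0.24² + 0.24² + 0.28² + 0.24² = 0.0576 + 0.0576 + 0.0784 + 0.0576 = 0.2512
Σp_2ᵢ² = 0.28² + 0.02² + 0.49² + 0.21² = 0.0784 + 0.0004 + 0.2401 + 0.0441 = 0.3630
O = 0.2596 / √(0.2512 × 0.3630) = 0.2596 / 0.30197 = 0.8597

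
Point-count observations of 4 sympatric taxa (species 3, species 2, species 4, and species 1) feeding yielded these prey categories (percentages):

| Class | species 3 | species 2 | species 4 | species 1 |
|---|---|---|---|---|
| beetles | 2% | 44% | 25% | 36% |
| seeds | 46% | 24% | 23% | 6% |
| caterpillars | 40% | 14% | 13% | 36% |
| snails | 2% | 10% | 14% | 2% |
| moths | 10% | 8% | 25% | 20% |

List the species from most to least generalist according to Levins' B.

Convert percentages to proportions (divide by 100).
Σp_3ᵢ² = 0.02² + 0.46² + 0.40² + 0.02² + 0.10² = 0.0004 + 0.2116 + 0.1600 + 0.0004 + 0.0100 = 0.3824
B_3 = 1 / 0.3824 = 2.6151
Σp_2ᵢ² = 0.44² + 0.24² + 0.14² + 0.10² + 0.08² = 0.1936 + 0.0576 + 0.0196 + 0.0100 + 0.0064 = 0.2872
B_2 = 1 / 0.2872 = 3.4819
Σp_4ᵢ² = 0.25² + 0.23² + 0.13² + 0.14² + 0.25² = 0.0625 + 0.0529 + 0.0169 + 0.0196 + 0.0625 = 0.2144
B_4 = 1 / 0.2144 = 4.6642
Σp_1ᵢ² = 0.36² + 0.06² + 0.36² + 0.02² + 0.20² = 0.1296 + 0.0036 + 0.1296 + 0.0004 + 0.0400 = 0.3032
B_1 = 1 / 0.3032 = 3.2982
Ranking by B (broadest → narrowest): species 4 (4.66) > species 2 (3.48) > species 1 (3.30) > species 3 (2.62)

species 4 > species 2 > species 1 > species 3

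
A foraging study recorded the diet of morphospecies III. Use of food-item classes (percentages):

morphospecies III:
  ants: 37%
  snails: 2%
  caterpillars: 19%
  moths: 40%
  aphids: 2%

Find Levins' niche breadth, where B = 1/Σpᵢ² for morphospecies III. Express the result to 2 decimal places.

Convert percentages to proportions (divide by 100).
Σpᵢ² = 0.37² + 0.02² + 0.19² + 0.40² + 0.02² = 0.1369 + 0.0004 + 0.0361 + 0.1600 + 0.0004 = 0.3338
B = 1 / 0.3338 = 2.9958

3.00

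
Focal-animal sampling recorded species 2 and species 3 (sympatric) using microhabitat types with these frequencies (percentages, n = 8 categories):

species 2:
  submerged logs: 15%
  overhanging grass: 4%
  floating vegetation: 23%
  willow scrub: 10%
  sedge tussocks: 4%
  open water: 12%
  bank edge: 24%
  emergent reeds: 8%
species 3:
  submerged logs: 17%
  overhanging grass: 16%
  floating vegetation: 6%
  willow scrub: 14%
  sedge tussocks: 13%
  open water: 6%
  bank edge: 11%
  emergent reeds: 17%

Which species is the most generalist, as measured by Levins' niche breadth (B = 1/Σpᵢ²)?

Convert percentages to proportions (divide by 100).
Σp_2ᵢ² = 0.15² + 0.04² + 0.23² + 0.10² + 0.04² + 0.12² + 0.24² + 0.08² = 0.0225 + 0.0016 + 0.0529 + 0.0100 + 0.0016 + 0.0144 + 0.0576 + 0.0064 = 0.1670
B_2 = 1 / 0.1670 = 5.9880
Σp_3ᵢ² = 0.17² + 0.16² + 0.06² + 0.14² + 0.13² + 0.06² + 0.11² + 0.17² = 0.0289 + 0.0256 + 0.0036 + 0.0196 + 0.0169 + 0.0036 + 0.0121 + 0.0289 = 0.1392
B_3 = 1 / 0.1392 = 7.1839
Highest B → broadest niche (most generalist): species 3 (B = 7.18).

species 3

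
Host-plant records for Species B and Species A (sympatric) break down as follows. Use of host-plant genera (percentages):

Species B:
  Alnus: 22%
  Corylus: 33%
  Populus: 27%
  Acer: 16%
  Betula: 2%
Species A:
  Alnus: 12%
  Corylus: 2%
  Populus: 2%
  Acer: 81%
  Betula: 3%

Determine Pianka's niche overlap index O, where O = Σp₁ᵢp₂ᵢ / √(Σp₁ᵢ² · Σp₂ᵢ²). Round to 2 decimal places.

Convert percentages to proportions (divide by 100).
Σ p₁ᵢp₂ᵢ = 0.0264 + 0.0066 + 0.0054 + 0.1296 + 0.0006 = 0.1686
Σp_1ᵢ² = 0.22² + 0.33² + 0.27² + 0.16² + 0.02² = 0.0484 + 0.1089 + 0.0729 + 0.0256 + 0.0004 = 0.2562
Σp_2ᵢ² = 0.12² + 0.02² + 0.02² + 0.81² + 0.03² = 0.0144 + 0.0004 + 0.0004 + 0.6561 + 0.0009 = 0.6722
O = 0.1686 / √(0.2562 × 0.6722) = 0.1686 / 0.41499 = 0.4063

0.41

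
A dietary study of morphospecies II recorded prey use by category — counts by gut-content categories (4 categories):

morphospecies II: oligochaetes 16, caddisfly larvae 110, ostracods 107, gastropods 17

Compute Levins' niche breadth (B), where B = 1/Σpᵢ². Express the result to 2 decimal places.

Proportions for morphospecies II (n=250): 16/250=0.0640, 110/250=0.4400, 107/250=0.4280, 17/250=0.0680
Σpᵢ² = 0.0640² + 0.4400² + 0.4280² + 0.0680² = 0.004096 + 0.193600 + 0.183184 + 0.004624 = 0.385504
B = 1 / 0.385504 = 2.5940

2.59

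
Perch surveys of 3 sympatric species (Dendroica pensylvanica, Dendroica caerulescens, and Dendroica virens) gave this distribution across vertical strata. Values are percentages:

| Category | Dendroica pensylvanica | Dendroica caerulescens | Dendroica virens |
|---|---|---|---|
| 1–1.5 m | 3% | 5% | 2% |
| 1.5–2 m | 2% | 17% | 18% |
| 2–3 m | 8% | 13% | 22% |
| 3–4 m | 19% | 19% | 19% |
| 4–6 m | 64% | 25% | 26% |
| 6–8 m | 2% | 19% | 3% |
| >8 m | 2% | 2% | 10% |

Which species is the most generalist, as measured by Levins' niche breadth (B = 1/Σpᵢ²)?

Convert percentages to proportions (divide by 100).
Σp_pensᵢ² = 0.03² + 0.02² + 0.08² + 0.19² + 0.64² + 0.02² + 0.02² = 0.0009 + 0.0004 + 0.0064 + 0.0361 + 0.4096 + 0.0004 + 0.0004 = 0.4542
B_pens = 1 / 0.4542 = 2.2017
Σp_caerᵢ² = 0.05² + 0.17² + 0.13² + 0.19² + 0.25² + 0.19² + 0.02² = 0.0025 + 0.0289 + 0.0169 + 0.0361 + 0.0625 + 0.0361 + 0.0004 = 0.1834
B_caer = 1 / 0.1834 = 5.4526
Σp_vireᵢ² = 0.02² + 0.18² + 0.22² + 0.19² + 0.26² + 0.03² + 0.10² = 0.0004 + 0.0324 + 0.0484 + 0.0361 + 0.0676 + 0.0009 + 0.0100 = 0.1958
B_vire = 1 / 0.1958 = 5.1073
Highest B → broadest niche (most generalist): Dendroica caerulescens (B = 5.45).

Dendroica caerulescens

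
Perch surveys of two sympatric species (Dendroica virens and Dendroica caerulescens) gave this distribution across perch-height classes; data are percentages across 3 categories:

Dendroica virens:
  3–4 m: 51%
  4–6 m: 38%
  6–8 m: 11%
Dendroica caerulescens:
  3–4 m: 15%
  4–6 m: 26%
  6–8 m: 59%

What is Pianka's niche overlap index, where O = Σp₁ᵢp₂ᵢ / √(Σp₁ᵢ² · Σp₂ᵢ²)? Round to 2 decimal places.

Convert percentages to proportions (divide by 100).
Σ p₁ᵢp₂ᵢ = 0.0765 + 0.0988 + 0.0649 = 0.2402
Σp_1ᵢ² = 0.51² + 0.38² + 0.11² = 0.2601 + 0.1444 + 0.0121 = 0.4166
Σp_2ᵢ² = 0.15² + 0.26² + 0.59² = 0.0225 + 0.0676 + 0.3481 = 0.4382
O = 0.2402 / √(0.4166 × 0.4382) = 0.2402 / 0.42726 = 0.5622

0.56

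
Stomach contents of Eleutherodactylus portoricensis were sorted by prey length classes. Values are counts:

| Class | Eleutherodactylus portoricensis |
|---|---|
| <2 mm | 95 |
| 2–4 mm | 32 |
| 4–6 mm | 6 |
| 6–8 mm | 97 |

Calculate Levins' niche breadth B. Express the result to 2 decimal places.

2.71

Proportions for Eleutherodactylus portoricensis (n=230): 95/230=0.4130, 32/230=0.1391, 6/230=0.0261, 97/230=0.4217
Σpᵢ² = 0.4130² + 0.1391² + 0.0261² + 0.4217² = 0.170569 + 0.019349 + 0.000681 + 0.177831 = 0.368430
B = 1 / 0.368430 = 2.7142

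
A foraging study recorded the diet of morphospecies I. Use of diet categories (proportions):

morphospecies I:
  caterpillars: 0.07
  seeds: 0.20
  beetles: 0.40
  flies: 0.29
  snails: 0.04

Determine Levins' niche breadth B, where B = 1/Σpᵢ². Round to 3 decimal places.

3.441

Σpᵢ² = 0.07² + 0.20² + 0.40² + 0.29² + 0.04² = 0.0049 + 0.0400 + 0.1600 + 0.0841 + 0.0016 = 0.2906
B = 1 / 0.2906 = 3.44116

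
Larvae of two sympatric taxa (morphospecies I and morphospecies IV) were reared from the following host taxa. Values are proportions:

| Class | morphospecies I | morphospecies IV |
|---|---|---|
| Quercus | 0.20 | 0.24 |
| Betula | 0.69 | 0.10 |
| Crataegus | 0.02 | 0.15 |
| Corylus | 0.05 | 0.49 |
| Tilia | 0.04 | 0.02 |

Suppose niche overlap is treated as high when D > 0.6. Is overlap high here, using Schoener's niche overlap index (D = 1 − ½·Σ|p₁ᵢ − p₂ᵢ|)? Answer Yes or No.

Σ|p₁ᵢ − p₂ᵢ| = 0.04 + 0.59 + 0.13 + 0.44 + 0.02 = 1.22
D = 1 − ½ × 1.22 = 1 − 0.610 = 0.3900
D = 0.3900 < 0.6 → No.

No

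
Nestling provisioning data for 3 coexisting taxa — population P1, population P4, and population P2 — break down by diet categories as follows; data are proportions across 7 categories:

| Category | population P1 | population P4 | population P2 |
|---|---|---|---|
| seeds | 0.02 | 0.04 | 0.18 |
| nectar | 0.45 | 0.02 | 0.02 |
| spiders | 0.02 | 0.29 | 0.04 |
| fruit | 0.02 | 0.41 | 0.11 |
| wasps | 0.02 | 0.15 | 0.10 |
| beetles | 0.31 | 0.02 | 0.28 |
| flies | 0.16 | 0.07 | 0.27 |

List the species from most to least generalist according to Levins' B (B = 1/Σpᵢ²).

population P2 > population P4 > population P1

Σp_P1ᵢ² = 0.02² + 0.45² + 0.02² + 0.02² + 0.02² + 0.31² + 0.16² = 0.0004 + 0.2025 + 0.0004 + 0.0004 + 0.0004 + 0.0961 + 0.0256 = 0.3258
B_P1 = 1 / 0.3258 = 3.0694
Σp_P4ᵢ² = 0.04² + 0.02² + 0.29² + 0.41² + 0.15² + 0.02² + 0.07² = 0.0016 + 0.0004 + 0.0841 + 0.1681 + 0.0225 + 0.0004 + 0.0049 = 0.2820
B_P4 = 1 / 0.2820 = 3.5461
Σp_P2ᵢ² = 0.18² + 0.02² + 0.04² + 0.11² + 0.10² + 0.28² + 0.27² = 0.0324 + 0.0004 + 0.0016 + 0.0121 + 0.0100 + 0.0784 + 0.0729 = 0.2078
B_P2 = 1 / 0.2078 = 4.8123
Ranking by B (broadest → narrowest): population P2 (4.81) > population P4 (3.55) > population P1 (3.07)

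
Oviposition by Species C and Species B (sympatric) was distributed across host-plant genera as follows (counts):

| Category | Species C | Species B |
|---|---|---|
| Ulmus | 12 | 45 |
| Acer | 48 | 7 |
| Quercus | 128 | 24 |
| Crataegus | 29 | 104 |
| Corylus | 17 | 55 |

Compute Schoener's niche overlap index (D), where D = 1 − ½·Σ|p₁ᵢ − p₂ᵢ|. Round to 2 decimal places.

Proportions for Species C (n=234): 12/234=0.0513, 48/234=0.2051, 128/234=0.5470, 29/234=0.1239, 17/234=0.0726
Proportions for Species B (n=235): 45/235=0.1915, 7/235=0.0298, 24/235=0.1021, 104/235=0.4426, 55/235=0.2340
Σ|p₁ᵢ − p₂ᵢ| = 0.1402 + 0.1753 + 0.4449 + 0.3187 + 0.1614 = 1.2405
D = 1 − ½ × 1.2405 = 1 − 0.62025 = 0.37975

0.38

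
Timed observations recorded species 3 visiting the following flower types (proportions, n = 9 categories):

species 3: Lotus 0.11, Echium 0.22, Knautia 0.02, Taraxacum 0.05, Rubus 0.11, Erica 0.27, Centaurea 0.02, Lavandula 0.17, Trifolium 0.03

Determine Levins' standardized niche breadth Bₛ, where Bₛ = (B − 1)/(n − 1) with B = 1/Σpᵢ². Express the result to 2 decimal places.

0.57

Σpᵢ² = 0.11² + 0.22² + 0.02² + 0.05² + 0.11² + 0.27² + 0.02² + 0.17² + 0.03² = 0.0121 + 0.0484 + 0.0004 + 0.0025 + 0.0121 + 0.0729 + 0.0004 + 0.0289 + 0.0009 = 0.1786
B = 1 / 0.1786 = 5.5991
Bₛ = (B − 1)/(n − 1) = (5.5991 − 1)/(9 − 1) = 4.5991/8 = 0.5749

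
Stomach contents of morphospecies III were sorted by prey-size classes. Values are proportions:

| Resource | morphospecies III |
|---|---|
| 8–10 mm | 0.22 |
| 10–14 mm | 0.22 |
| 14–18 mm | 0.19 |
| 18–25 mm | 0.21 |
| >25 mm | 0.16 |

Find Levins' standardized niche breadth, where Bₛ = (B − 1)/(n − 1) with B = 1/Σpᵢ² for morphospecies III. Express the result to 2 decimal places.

0.98

Σpᵢ² = 0.22² + 0.22² + 0.19² + 0.21² + 0.16² = 0.0484 + 0.0484 + 0.0361 + 0.0441 + 0.0256 = 0.2026
B = 1 / 0.2026 = 4.9358
Bₛ = (B − 1)/(n − 1) = (4.9358 − 1)/(5 − 1) = 3.9358/4 = 0.9840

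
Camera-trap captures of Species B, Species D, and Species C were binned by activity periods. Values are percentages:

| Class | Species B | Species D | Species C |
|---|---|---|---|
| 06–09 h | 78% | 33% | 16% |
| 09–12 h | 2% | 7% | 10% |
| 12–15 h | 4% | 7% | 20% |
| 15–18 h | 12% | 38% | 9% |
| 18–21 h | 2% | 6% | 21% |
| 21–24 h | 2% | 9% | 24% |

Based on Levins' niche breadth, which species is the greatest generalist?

Species C

Convert percentages to proportions (divide by 100).
Σp_Bᵢ² = 0.78² + 0.02² + 0.04² + 0.12² + 0.02² + 0.02² = 0.6084 + 0.0004 + 0.0016 + 0.0144 + 0.0004 + 0.0004 = 0.6256
B_B = 1 / 0.6256 = 1.5985
Σp_Dᵢ² = 0.33² + 0.07² + 0.07² + 0.38² + 0.06² + 0.09² = 0.1089 + 0.0049 + 0.0049 + 0.1444 + 0.0036 + 0.0081 = 0.2748
B_D = 1 / 0.2748 = 3.6390
Σp_Cᵢ² = 0.16² + 0.10² + 0.20² + 0.09² + 0.21² + 0.24² = 0.0256 + 0.0100 + 0.0400 + 0.0081 + 0.0441 + 0.0576 = 0.1854
B_C = 1 / 0.1854 = 5.3937
Highest B → broadest niche (most generalist): Species C (B = 5.39).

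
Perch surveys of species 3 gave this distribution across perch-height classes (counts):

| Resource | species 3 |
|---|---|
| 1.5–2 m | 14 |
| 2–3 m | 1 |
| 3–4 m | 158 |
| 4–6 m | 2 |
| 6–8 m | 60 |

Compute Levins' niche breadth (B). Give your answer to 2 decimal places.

Proportions for species 3 (n=235): 14/235=0.0596, 1/235=0.0043, 158/235=0.6723, 2/235=0.0085, 60/235=0.2553
Σpᵢ² = 0.0596² + 0.0043² + 0.6723² + 0.0085² + 0.2553² = 0.003552 + 0.000018 + 0.451987 + 0.000072 + 0.065178 = 0.520807
B = 1 / 0.520807 = 1.9201

1.92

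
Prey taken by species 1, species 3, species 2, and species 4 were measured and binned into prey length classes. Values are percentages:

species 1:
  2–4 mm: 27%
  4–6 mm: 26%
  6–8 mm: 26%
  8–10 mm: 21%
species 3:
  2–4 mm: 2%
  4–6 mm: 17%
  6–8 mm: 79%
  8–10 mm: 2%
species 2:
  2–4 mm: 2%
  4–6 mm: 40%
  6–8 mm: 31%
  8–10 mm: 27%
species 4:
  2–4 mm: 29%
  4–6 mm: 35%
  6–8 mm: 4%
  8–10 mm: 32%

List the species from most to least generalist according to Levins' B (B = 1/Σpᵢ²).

Convert percentages to proportions (divide by 100).
Σp_1ᵢ² = 0.27² + 0.26² + 0.26² + 0.21² = 0.0729 + 0.0676 + 0.0676 + 0.0441 = 0.2522
B_1 = 1 / 0.2522 = 3.9651
Σp_3ᵢ² = 0.02² + 0.17² + 0.79² + 0.02² = 0.0004 + 0.0289 + 0.6241 + 0.0004 = 0.6538
B_3 = 1 / 0.6538 = 1.5295
Σp_2ᵢ² = 0.02² + 0.40² + 0.31² + 0.27² = 0.0004 + 0.1600 + 0.0961 + 0.0729 = 0.3294
B_2 = 1 / 0.3294 = 3.0358
Σp_4ᵢ² = 0.29² + 0.35² + 0.04² + 0.32² = 0.0841 + 0.1225 + 0.0016 + 0.1024 = 0.3106
B_4 = 1 / 0.3106 = 3.2196
Ranking by B (broadest → narrowest): species 1 (3.97) > species 4 (3.22) > species 2 (3.04) > species 3 (1.53)

species 1 > species 4 > species 2 > species 3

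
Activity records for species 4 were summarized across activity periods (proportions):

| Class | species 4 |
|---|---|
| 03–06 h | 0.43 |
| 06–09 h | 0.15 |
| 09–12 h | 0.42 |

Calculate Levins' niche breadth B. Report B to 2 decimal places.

Σpᵢ² = 0.43² + 0.15² + 0.42² = 0.1849 + 0.0225 + 0.1764 = 0.3838
B = 1 / 0.3838 = 2.6055

2.61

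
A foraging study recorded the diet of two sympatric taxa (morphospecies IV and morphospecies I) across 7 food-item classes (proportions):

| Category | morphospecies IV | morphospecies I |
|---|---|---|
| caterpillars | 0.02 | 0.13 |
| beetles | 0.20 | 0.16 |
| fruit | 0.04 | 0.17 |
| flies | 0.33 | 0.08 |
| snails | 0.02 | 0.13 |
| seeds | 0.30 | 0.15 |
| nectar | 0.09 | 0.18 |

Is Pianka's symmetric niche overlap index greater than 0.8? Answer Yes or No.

No

Σ p₁ᵢp₂ᵢ = 0.0026 + 0.0320 + 0.0068 + 0.0264 + 0.0026 + 0.0450 + 0.0162 = 0.1316
Σp_1ᵢ² = 0.02² + 0.20² + 0.04² + 0.33² + 0.02² + 0.30² + 0.09² = 0.0004 + 0.0400 + 0.0016 + 0.1089 + 0.0004 + 0.0900 + 0.0081 = 0.2494
Σp_2ᵢ² = 0.13² + 0.16² + 0.17² + 0.08² + 0.13² + 0.15² + 0.18² = 0.0169 + 0.0256 + 0.0289 + 0.0064 + 0.0169 + 0.0225 + 0.0324 = 0.1496
O = 0.1316 / √(0.2494 × 0.1496) = 0.1316 / 0.19316 = 0.6813
O = 0.6813 < 0.8 → No.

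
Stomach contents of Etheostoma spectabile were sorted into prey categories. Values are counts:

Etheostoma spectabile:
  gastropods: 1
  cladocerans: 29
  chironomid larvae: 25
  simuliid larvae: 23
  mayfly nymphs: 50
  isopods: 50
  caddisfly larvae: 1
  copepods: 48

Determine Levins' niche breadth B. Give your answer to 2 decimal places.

5.54

Proportions for Etheostoma spectabile (n=227): 1/227=0.0044, 29/227=0.1278, 25/227=0.1101, 23/227=0.1013, 50/227=0.2203, 50/227=0.2203, 1/227=0.0044, 48/227=0.2115
Σpᵢ² = 0.0044² + 0.1278² + 0.1101² + 0.1013² + 0.2203² + 0.2203² + 0.0044² + 0.2115² = 0.000019 + 0.016333 + 0.012122 + 0.010262 + 0.048532 + 0.048532 + 0.000019 + 0.044732 = 0.180551
B = 1 / 0.180551 = 5.5386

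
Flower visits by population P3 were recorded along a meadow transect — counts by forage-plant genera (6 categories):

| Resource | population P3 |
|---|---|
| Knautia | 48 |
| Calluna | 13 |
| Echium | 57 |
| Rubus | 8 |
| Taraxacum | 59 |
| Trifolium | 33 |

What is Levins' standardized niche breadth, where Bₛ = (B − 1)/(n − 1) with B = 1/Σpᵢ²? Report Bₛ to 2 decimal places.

0.72

Proportions for population P3 (n=218): 48/218=0.2202, 13/218=0.0596, 57/218=0.2615, 8/218=0.0367, 59/218=0.2706, 33/218=0.1514
Σpᵢ² = 0.2202² + 0.0596² + 0.2615² + 0.0367² + 0.2706² + 0.1514² = 0.048488 + 0.003552 + 0.068382 + 0.001347 + 0.073224 + 0.022922 = 0.217915
B = 1 / 0.217915 = 4.5889
Bₛ = (B − 1)/(n − 1) = (4.5889 − 1)/(6 − 1) = 3.5889/5 = 0.7178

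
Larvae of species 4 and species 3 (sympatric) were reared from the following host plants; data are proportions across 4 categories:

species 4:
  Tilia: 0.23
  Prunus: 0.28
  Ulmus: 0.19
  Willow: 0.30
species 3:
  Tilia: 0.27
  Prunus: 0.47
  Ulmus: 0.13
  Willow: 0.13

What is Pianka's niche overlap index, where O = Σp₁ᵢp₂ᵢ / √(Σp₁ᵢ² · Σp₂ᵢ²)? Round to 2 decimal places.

0.89

Σ p₁ᵢp₂ᵢ = 0.0621 + 0.1316 + 0.0247 + 0.0390 = 0.2574
Σp_1ᵢ² = 0.23² + 0.28² + 0.19² + 0.30² = 0.0529 + 0.0784 + 0.0361 + 0.0900 = 0.2574
Σp_2ᵢ² = 0.27² + 0.47² + 0.13² + 0.13² = 0.0729 + 0.2209 + 0.0169 + 0.0169 = 0.3276
O = 0.2574 / √(0.2574 × 0.3276) = 0.2574 / 0.29039 = 0.8864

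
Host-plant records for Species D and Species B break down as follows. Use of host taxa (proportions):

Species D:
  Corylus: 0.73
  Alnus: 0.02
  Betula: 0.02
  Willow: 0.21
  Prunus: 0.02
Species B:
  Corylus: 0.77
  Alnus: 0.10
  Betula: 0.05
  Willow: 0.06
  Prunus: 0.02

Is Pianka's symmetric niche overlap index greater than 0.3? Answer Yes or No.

Yes

Σ p₁ᵢp₂ᵢ = 0.5621 + 0.0020 + 0.0010 + 0.0126 + 0.0004 = 0.5781
Σp_1ᵢ² = 0.73² + 0.02² + 0.02² + 0.21² + 0.02² = 0.5329 + 0.0004 + 0.0004 + 0.0441 + 0.0004 = 0.5782
Σp_2ᵢ² = 0.77² + 0.10² + 0.05² + 0.06² + 0.02² = 0.5929 + 0.0100 + 0.0025 + 0.0036 + 0.0004 = 0.6094
O = 0.5781 / √(0.5782 × 0.6094) = 0.5781 / 0.59360 = 0.9739
O = 0.9739 > 0.3 → Yes.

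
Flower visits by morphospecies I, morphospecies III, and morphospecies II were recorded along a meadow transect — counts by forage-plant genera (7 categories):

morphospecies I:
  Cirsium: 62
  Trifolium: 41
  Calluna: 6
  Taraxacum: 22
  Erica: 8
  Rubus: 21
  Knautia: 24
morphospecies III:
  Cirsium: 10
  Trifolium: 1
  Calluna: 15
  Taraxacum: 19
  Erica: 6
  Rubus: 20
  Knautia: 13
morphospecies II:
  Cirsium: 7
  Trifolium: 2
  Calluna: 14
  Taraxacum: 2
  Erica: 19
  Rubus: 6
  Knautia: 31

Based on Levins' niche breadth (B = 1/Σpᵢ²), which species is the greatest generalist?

Proportions for morphospecies I (n=184): 62/184=0.3370, 41/184=0.2228, 6/184=0.0326, 22/184=0.1196, 8/184=0.0435, 21/184=0.1141, 24/184=0.1304
Proportions for morphospecies III (n=84): 10/84=0.1190, 1/84=0.0119, 15/84=0.1786, 19/84=0.2262, 6/84=0.0714, 20/84=0.2381, 13/84=0.1548
Proportions for morphospecies II (n=81): 7/81=0.0864, 2/81=0.0247, 14/81=0.1728, 2/81=0.0247, 19/81=0.2346, 6/81=0.0741, 31/81=0.3827
Σp_Iᵢ² = 0.3370² + 0.2228² + 0.0326² + 0.1196² + 0.0435² + 0.1141² + 0.1304² = 0.113569 + 0.049640 + 0.001063 + 0.014304 + 0.001892 + 0.013019 + 0.017004 = 0.210491
B_I = 1 / 0.210491 = 4.7508
Σp_IIIᵢ² = 0.1190² + 0.0119² + 0.1786² + 0.2262² + 0.0714² + 0.2381² + 0.1548² = 0.014161 + 0.000142 + 0.031898 + 0.051166 + 0.005098 + 0.056692 + 0.023963 = 0.183120
B_III = 1 / 0.183120 = 5.4609
Σp_IIᵢ² = 0.0864² + 0.0247² + 0.1728² + 0.0247² + 0.2346² + 0.0741² + 0.3827² = 0.007465 + 0.000610 + 0.029860 + 0.000610 + 0.055037 + 0.005491 + 0.146459 = 0.245532
B_II = 1 / 0.245532 = 4.0728
Highest B → broadest niche (most generalist): morphospecies III (B = 5.46).

morphospecies III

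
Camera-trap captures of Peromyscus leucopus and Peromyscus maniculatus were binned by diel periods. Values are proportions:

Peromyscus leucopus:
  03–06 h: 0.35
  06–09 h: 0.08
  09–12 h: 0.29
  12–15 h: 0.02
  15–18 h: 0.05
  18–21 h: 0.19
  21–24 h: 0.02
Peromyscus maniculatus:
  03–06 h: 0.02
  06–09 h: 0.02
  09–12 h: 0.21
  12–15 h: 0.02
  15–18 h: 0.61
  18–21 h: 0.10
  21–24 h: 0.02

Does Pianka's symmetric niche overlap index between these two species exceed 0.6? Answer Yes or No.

No

Σ p₁ᵢp₂ᵢ = 0.0070 + 0.0016 + 0.0609 + 0.0004 + 0.0305 + 0.0190 + 0.0004 = 0.1198
Σp_1ᵢ² = 0.35² + 0.08² + 0.29² + 0.02² + 0.05² + 0.19² + 0.02² = 0.1225 + 0.0064 + 0.0841 + 0.0004 + 0.0025 + 0.0361 + 0.0004 = 0.2524
Σp_2ᵢ² = 0.02² + 0.02² + 0.21² + 0.02² + 0.61² + 0.10² + 0.02² = 0.0004 + 0.0004 + 0.0441 + 0.0004 + 0.3721 + 0.0100 + 0.0004 = 0.4278
O = 0.1198 / √(0.2524 × 0.4278) = 0.1198 / 0.32860 = 0.3646
O = 0.3646 < 0.6 → No.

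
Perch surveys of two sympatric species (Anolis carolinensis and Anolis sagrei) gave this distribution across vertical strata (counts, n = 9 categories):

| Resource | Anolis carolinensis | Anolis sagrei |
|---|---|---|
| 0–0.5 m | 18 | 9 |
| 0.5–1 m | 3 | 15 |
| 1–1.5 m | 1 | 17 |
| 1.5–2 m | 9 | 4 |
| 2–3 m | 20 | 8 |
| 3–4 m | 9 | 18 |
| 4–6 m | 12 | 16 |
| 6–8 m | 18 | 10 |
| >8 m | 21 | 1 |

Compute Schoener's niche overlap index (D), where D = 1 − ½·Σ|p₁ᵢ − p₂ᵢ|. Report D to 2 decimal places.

Proportions for Anolis carolinensis (n=111): 18/111=0.1622, 3/111=0.0270, 1/111=0.0090, 9/111=0.0811, 20/111=0.1802, 9/111=0.0811, 12/111=0.1081, 18/111=0.1622, 21/111=0.1892
Proportions for Anolis sagrei (n=98): 9/98=0.0918, 15/98=0.1531, 17/98=0.1735, 4/98=0.0408, 8/98=0.0816, 18/98=0.1837, 16/98=0.1633, 10/98=0.1020, 1/98=0.0102
Σ|p₁ᵢ − p₂ᵢ| = 0.0704 + 0.1261 + 0.1645 + 0.0403 + 0.0986 + 0.1026 + 0.0552 + 0.0602 + 0.1790 = 0.8969
D = 1 − ½ × 0.8969 = 1 − 0.44845 = 0.55155

0.55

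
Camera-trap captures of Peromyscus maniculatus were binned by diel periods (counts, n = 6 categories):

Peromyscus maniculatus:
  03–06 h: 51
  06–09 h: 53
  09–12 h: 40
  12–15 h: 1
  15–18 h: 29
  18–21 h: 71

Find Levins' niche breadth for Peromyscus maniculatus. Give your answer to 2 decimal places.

Proportions for Peromyscus maniculatus (n=245): 51/245=0.2082, 53/245=0.2163, 40/245=0.1633, 1/245=0.0041, 29/245=0.1184, 71/245=0.2898
Σpᵢ² = 0.2082² + 0.2163² + 0.1633² + 0.0041² + 0.1184² + 0.2898² = 0.043347 + 0.046786 + 0.026667 + 0.000017 + 0.014019 + 0.083984 = 0.214820
B = 1 / 0.214820 = 4.6551

4.66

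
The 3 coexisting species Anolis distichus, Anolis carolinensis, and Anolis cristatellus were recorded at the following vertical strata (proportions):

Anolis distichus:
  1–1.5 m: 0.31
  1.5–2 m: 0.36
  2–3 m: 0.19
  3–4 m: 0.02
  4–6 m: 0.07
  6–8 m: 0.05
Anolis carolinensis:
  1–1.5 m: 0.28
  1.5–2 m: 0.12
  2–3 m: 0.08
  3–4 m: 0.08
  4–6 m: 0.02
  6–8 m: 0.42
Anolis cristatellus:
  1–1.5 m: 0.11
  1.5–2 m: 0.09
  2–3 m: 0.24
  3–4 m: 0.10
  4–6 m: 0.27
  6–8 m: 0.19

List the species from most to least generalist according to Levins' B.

Anolis cristatellus > Anolis distichus > Anolis carolinensis

Σp_distᵢ² = 0.31² + 0.36² + 0.19² + 0.02² + 0.07² + 0.05² = 0.0961 + 0.1296 + 0.0361 + 0.0004 + 0.0049 + 0.0025 = 0.2696
B_dist = 1 / 0.2696 = 3.7092
Σp_caroᵢ² = 0.28² + 0.12² + 0.08² + 0.08² + 0.02² + 0.42² = 0.0784 + 0.0144 + 0.0064 + 0.0064 + 0.0004 + 0.1764 = 0.2824
B_caro = 1 / 0.2824 = 3.5411
Σp_crisᵢ² = 0.11² + 0.09² + 0.24² + 0.10² + 0.27² + 0.19² = 0.0121 + 0.0081 + 0.0576 + 0.0100 + 0.0729 + 0.0361 = 0.1968
B_cris = 1 / 0.1968 = 5.0813
Ranking by B (broadest → narrowest): Anolis cristatellus (5.08) > Anolis distichus (3.71) > Anolis carolinensis (3.54)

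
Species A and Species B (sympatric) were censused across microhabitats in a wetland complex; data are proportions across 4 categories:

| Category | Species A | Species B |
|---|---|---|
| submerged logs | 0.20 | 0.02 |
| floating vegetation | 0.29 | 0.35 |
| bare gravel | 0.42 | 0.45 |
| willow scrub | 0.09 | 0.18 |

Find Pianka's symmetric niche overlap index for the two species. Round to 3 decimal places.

Σ p₁ᵢp₂ᵢ = 0.0040 + 0.1015 + 0.1890 + 0.0162 = 0.3107
Σp_1ᵢ² = 0.20² + 0.29² + 0.42² + 0.09² = 0.0400 + 0.0841 + 0.1764 + 0.0081 = 0.3086
Σp_2ᵢ² = 0.02² + 0.35² + 0.45² + 0.18² = 0.0004 + 0.1225 + 0.2025 + 0.0324 = 0.3578
O = 0.3107 / √(0.3086 × 0.3578) = 0.3107 / 0.332291 = 0.93502

0.935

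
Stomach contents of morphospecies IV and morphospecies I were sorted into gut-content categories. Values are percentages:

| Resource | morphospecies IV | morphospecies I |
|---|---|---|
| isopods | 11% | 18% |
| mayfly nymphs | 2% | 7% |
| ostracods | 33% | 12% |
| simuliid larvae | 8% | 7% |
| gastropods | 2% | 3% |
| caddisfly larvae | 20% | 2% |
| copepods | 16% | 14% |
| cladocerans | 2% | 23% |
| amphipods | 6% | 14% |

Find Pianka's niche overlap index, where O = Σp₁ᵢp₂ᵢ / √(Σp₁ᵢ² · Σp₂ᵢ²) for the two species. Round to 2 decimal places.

Convert percentages to proportions (divide by 100).
Σ p₁ᵢp₂ᵢ = 0.0198 + 0.0014 + 0.0396 + 0.0056 + 0.0006 + 0.0040 + 0.0224 + 0.0046 + 0.0084 = 0.1064
Σp_1ᵢ² = 0.11² + 0.02² + 0.33² + 0.08² + 0.02² + 0.20² + 0.16² + 0.02² + 0.06² = 0.0121 + 0.0004 + 0.1089 + 0.0064 + 0.0004 + 0.0400 + 0.0256 + 0.0004 + 0.0036 = 0.1978
Σp_2ᵢ² = 0.18² + 0.07² + 0.12² + 0.07² + 0.03² + 0.02² + 0.14² + 0.23² + 0.14² = 0.0324 + 0.0049 + 0.0144 + 0.0049 + 0.0009 + 0.0004 + 0.0196 + 0.0529 + 0.0196 = 0.1500
O = 0.1064 / √(0.1978 × 0.1500) = 0.1064 / 0.17225 = 0.6177

0.62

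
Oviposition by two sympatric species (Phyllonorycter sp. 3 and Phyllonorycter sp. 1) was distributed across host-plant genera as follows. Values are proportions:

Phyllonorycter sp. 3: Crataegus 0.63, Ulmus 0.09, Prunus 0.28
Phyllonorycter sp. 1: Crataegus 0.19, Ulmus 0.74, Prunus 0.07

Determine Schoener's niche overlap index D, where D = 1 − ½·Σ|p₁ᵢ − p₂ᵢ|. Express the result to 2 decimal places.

Σ|p₁ᵢ − p₂ᵢ| = 0.44 + 0.65 + 0.21 = 1.30
D = 1 − ½ × 1.30 = 1 − 0.650 = 0.3500

0.35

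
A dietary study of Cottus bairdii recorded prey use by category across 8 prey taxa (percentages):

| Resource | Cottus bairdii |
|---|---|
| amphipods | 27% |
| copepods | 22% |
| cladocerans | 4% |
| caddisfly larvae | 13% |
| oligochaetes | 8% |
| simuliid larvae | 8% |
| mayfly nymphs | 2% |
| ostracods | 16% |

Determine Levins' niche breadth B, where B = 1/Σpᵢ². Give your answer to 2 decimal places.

5.60

Convert percentages to proportions (divide by 100).
Σpᵢ² = 0.27² + 0.22² + 0.04² + 0.13² + 0.08² + 0.08² + 0.02² + 0.16² = 0.0729 + 0.0484 + 0.0016 + 0.0169 + 0.0064 + 0.0064 + 0.0004 + 0.0256 = 0.1786
B = 1 / 0.1786 = 5.5991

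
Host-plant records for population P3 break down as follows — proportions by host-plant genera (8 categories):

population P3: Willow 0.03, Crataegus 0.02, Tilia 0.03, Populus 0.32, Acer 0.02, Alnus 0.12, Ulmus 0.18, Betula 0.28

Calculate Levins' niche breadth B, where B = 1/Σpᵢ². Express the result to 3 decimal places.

Σpᵢ² = 0.03² + 0.02² + 0.03² + 0.32² + 0.02² + 0.12² + 0.18² + 0.28² = 0.0009 + 0.0004 + 0.0009 + 0.1024 + 0.0004 + 0.0144 + 0.0324 + 0.0784 = 0.2302
B = 1 / 0.2302 = 4.34405

4.344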